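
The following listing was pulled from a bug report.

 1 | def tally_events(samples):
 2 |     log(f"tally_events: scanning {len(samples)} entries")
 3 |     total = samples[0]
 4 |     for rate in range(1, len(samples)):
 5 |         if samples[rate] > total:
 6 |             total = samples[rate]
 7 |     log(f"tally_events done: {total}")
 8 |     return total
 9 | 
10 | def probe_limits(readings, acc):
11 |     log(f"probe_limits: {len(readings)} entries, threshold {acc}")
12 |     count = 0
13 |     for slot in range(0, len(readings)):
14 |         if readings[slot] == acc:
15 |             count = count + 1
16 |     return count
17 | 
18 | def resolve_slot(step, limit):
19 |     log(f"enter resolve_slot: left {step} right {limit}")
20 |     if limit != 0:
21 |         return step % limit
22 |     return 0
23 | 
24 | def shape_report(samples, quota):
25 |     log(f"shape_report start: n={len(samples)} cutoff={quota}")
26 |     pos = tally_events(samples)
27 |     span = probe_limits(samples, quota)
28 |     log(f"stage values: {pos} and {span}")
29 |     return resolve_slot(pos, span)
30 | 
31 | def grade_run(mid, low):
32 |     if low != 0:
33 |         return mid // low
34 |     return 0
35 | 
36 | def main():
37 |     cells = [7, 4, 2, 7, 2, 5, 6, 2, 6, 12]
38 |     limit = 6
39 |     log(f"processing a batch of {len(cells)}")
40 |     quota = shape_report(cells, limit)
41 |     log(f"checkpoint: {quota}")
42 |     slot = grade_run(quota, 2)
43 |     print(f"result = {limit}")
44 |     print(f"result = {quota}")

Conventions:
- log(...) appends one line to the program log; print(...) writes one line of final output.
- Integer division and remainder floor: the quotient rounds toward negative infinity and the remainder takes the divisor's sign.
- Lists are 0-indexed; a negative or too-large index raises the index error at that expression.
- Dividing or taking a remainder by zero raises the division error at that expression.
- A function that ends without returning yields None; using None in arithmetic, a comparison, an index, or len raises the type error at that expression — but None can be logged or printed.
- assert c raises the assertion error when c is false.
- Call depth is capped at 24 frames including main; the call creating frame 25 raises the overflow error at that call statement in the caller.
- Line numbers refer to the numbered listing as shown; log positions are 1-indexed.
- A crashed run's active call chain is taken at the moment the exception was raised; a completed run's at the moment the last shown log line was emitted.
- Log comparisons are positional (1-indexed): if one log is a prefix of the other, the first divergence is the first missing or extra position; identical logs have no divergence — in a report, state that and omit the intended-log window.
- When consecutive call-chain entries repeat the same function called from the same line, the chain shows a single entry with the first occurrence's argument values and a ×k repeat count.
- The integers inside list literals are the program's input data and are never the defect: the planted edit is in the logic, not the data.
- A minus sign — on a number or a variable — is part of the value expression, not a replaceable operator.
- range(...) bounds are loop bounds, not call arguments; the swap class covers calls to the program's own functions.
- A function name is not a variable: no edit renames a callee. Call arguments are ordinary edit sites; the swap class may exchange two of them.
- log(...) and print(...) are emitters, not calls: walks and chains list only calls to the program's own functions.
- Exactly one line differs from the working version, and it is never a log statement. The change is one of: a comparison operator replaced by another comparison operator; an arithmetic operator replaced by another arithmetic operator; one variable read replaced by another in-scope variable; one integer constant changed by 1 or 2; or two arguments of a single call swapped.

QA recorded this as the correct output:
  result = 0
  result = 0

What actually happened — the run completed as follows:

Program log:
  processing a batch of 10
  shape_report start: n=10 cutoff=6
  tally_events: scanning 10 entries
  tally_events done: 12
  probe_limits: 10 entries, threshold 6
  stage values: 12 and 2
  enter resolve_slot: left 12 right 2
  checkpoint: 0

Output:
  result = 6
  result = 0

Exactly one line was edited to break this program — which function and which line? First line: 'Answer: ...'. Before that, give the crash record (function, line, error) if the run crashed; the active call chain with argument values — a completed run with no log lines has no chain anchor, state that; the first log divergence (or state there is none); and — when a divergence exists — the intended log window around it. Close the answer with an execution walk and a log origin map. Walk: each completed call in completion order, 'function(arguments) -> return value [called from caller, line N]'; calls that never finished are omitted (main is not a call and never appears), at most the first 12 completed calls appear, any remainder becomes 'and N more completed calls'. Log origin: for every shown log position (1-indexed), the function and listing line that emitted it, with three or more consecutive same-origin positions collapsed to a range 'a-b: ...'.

Answer: the defect is in main at line 43.
The tell: Nothing in the log betrays the bug — only the output does.
Call chain: main.
First divergence: none (the log streams are identical).
Execution walk:
  tally_events([7, 4, 2, 7, 2, 5, 6, 2, 6, 12]) -> 12  [called from shape_report, line 26]
  probe_limits([7, 4, 2, 7, 2, 5, 6, 2, 6, 12], 6) -> 2  [called from shape_report, line 27]
  resolve_slot(12, 2) -> 0  [called from shape_report, line 29]
  shape_report([7, 4, 2, 7, 2, 5, 6, 2, 6, 12], 6) -> 0  [called from main, line 40]
  grade_run(0, 2) -> 0  [called from main, line 42]
Origin of each log line:
  1: logged in main at line 39
  2: logged in shape_report at line 25
  3: logged in tally_events at line 2
  4: logged in tally_events at line 7
  5: logged in probe_limits at line 11
  6: logged in shape_report at line 28
  7: logged in resolve_slot at line 19
  8: logged in main at line 41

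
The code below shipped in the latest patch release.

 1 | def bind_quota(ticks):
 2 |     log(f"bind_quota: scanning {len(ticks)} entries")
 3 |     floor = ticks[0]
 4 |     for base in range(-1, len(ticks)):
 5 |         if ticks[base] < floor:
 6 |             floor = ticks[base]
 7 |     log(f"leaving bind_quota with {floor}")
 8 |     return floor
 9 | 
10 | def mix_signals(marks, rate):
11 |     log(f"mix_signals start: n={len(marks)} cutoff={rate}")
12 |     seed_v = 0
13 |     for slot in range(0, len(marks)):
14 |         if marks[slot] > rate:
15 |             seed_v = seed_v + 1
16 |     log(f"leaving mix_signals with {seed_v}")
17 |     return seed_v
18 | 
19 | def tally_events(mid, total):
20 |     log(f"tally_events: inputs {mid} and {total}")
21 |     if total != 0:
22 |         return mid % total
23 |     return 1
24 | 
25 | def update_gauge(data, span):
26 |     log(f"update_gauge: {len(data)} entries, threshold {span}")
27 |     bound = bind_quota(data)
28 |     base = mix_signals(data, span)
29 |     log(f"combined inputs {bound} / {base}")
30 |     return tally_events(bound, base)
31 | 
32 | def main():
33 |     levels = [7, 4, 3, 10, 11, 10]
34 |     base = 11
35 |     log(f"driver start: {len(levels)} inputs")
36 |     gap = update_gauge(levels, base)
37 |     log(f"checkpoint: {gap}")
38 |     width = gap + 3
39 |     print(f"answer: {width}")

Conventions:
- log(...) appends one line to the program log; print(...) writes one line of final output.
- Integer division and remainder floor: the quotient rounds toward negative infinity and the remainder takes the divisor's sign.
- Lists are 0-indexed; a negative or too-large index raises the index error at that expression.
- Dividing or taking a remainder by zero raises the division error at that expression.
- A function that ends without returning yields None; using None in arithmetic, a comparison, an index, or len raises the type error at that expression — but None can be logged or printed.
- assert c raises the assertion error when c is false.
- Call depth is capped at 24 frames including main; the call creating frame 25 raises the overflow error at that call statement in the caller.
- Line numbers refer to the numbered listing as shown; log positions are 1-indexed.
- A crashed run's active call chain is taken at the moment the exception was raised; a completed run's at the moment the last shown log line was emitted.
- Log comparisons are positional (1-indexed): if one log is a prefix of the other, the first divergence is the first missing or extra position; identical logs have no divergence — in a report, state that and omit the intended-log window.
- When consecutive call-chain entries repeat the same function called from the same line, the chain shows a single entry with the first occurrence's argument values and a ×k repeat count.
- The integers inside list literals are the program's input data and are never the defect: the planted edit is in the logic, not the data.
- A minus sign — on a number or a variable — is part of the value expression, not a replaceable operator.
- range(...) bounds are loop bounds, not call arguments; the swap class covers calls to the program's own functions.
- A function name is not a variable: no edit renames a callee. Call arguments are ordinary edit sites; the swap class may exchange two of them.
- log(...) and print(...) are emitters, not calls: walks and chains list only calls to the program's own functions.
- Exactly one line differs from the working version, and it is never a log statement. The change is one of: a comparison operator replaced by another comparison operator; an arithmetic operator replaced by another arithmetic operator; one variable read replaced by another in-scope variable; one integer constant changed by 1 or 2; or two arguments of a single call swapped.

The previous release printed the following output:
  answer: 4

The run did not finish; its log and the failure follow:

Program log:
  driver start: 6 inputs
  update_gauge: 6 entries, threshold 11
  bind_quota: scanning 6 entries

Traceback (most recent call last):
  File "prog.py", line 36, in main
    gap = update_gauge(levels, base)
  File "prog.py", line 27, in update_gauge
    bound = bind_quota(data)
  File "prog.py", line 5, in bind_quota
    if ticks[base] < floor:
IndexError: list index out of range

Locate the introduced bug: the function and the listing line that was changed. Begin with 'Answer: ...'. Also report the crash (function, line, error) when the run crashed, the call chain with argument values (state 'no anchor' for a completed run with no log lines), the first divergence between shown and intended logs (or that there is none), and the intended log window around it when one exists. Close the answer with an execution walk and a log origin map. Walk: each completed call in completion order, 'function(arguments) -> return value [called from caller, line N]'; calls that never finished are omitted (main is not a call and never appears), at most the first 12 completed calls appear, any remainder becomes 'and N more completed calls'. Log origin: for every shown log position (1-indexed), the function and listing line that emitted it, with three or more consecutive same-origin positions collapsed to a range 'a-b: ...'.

Answer: the defect is in bind_quota at line 4.
Key observation: After 3 matching log lines the faulty run goes silent, while the working version continues with 'leaving bind_quota with 3'.
Crash: bind_quota, line 5, IndexError.
Call chain: main -> update_gauge([7, 4, 3, 10, 11, 10], 11) (called at line 36) -> bind_quota([7, 4, 3, 10, 11, 10]) (called at line 27).
First divergence: position 4 — the faulty run's log ends after 3 lines; the working version continues with 'leaving bind_quota with 3'.
Intended log window:
  2: update_gauge: 6 entries, threshold 11
  3: bind_quota: scanning 6 entries
  4: leaving bind_quota with 3
  5: mix_signals start: n=6 cutoff=11
Execution walk:
  (no call completed)
Origin of each log line:
  1: emitted by main (line 35)
  2: emitted by update_gauge (line 26)
  3: emitted by bind_quota (line 2)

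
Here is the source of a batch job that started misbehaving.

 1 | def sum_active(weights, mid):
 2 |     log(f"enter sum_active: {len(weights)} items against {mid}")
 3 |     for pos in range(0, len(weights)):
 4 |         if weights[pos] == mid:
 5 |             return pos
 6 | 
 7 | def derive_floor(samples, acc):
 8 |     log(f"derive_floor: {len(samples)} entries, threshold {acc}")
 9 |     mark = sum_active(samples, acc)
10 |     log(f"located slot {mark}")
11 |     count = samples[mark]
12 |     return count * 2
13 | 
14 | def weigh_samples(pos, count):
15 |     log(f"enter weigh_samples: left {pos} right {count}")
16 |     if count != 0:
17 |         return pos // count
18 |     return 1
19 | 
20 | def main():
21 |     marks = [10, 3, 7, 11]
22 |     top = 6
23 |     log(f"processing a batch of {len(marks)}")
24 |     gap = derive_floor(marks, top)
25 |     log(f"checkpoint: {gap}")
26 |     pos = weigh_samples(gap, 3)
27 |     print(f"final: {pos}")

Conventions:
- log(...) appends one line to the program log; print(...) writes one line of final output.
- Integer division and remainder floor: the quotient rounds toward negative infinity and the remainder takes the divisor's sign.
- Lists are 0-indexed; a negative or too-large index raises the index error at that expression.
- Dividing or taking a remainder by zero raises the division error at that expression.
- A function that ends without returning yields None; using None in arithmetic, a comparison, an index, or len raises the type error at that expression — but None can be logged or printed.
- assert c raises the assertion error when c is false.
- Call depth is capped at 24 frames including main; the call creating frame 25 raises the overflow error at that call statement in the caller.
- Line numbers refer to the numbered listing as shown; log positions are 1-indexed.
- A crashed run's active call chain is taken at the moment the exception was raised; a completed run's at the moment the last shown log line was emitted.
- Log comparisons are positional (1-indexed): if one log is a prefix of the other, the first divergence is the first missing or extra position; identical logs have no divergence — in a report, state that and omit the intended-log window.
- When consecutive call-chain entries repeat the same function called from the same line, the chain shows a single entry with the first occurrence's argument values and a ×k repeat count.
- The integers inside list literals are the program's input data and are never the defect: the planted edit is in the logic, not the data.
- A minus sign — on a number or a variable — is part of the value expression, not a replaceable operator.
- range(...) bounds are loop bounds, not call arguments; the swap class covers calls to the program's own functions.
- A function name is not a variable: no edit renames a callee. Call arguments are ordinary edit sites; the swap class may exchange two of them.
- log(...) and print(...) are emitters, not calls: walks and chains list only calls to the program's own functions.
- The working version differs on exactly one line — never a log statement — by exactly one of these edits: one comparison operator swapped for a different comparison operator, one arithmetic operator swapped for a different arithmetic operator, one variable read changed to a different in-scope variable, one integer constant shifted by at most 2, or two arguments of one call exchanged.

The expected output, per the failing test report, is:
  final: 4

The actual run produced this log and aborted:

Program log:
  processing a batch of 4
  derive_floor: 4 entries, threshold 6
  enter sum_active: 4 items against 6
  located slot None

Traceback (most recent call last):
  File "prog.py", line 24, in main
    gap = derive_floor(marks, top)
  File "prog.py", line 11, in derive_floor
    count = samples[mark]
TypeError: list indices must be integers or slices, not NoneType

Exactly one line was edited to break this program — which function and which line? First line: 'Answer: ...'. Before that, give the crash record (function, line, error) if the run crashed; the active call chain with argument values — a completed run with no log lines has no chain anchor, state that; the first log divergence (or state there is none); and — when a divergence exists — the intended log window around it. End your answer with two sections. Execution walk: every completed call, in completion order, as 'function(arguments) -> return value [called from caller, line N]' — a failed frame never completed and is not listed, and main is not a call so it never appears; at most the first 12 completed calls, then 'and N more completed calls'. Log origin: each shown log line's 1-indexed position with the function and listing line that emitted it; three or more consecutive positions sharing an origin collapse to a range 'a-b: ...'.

Answer: the defect is in main at line 22.
Core observation: Log line 2 is where behavior first shows: 'derive_floor: 4 entries, threshold 6' appears instead of 'derive_floor: 4 entries, threshold 7'.
Crash: derive_floor, line 11, TypeError.
Call chain: main -> derive_floor([10, 3, 7, 11], 6) (called at line 24).
First divergence: position 2; shown 'derive_floor: 4 entries, threshold 6' vs intended 'derive_floor: 4 entries, threshold 7'.
Intended log window:
  1: processing a batch of 4
  2: derive_floor: 4 entries, threshold 7
  3: enter sum_active: 4 items against 7
Execution walk:
  sum_active([10, 3, 7, 11], 6) -> None  [called from derive_floor, line 9]
Log line origins:
  1: logged in main at line 23
  2: logged in derive_floor at line 8
  3: logged in sum_active at line 2
  4: logged in derive_floor at line 10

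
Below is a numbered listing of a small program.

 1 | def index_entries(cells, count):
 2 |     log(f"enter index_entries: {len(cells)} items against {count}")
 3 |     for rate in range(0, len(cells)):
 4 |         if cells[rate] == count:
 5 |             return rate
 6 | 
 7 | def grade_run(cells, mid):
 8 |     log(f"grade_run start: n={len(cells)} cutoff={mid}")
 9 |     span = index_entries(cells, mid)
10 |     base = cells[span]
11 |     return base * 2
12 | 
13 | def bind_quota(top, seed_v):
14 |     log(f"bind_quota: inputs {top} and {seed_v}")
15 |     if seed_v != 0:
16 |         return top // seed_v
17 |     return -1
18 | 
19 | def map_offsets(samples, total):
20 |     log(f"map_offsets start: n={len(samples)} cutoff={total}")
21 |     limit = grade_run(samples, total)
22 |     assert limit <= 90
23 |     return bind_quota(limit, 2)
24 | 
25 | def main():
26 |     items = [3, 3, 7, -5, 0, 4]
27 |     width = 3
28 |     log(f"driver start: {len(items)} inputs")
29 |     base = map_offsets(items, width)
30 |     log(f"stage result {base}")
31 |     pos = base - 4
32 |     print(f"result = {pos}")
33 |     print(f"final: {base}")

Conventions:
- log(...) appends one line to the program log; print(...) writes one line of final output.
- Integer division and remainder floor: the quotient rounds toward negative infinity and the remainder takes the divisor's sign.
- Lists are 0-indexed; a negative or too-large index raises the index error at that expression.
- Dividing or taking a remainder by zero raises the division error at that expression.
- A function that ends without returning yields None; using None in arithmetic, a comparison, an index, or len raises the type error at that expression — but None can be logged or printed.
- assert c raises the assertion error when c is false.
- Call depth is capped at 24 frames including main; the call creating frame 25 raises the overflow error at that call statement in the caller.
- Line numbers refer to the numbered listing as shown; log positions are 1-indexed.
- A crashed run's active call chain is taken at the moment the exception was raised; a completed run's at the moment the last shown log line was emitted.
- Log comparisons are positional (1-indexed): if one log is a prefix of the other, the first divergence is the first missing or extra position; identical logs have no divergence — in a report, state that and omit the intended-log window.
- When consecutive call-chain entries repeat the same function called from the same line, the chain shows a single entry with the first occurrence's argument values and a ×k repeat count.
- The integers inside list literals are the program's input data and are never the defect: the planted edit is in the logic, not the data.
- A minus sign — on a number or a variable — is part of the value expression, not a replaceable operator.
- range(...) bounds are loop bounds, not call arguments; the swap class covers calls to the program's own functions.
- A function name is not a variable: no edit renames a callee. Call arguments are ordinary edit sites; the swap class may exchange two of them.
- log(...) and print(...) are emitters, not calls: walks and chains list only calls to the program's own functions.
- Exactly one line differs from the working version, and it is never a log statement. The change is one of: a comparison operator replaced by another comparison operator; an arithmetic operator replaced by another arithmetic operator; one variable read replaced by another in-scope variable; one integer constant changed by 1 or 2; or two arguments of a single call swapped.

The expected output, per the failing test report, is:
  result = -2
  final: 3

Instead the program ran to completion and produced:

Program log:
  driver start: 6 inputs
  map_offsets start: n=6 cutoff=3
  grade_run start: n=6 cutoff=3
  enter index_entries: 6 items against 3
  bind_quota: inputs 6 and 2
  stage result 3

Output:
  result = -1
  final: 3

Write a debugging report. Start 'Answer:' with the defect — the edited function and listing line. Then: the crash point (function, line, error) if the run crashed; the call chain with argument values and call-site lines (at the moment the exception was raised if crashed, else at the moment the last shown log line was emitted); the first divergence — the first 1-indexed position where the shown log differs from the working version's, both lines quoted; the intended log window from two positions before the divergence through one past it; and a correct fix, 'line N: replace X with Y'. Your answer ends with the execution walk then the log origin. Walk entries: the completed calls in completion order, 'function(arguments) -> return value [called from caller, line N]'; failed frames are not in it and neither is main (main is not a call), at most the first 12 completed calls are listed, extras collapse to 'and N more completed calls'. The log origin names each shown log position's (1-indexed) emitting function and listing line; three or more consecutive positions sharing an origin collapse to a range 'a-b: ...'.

Answer: the defect is in main at line 31.
Core observation: Every logged value matches the working version; the printed result is what differs.
Call chain: main.
First divergence: none; the two logs match at every position.
Execution walk:
  index_entries([3, 3, 7, -5, 0, 4], 3) -> 0  [called from grade_run, line 9]
  grade_run([3, 3, 7, -5, 0, 4], 3) -> 6  [called from map_offsets, line 21]
  bind_quota(6, 2) -> 3  [called from map_offsets, line 23]
  map_offsets([3, 3, 7, -5, 0, 4], 3) -> 3  [called from main, line 29]
Log origins:
  1: logged in main at line 28
  2: logged in map_offsets at line 20
  3: logged in grade_run at line 8
  4: logged in index_entries at line 2
  5: logged in bind_quota at line 14
  6: logged in main at line 30
A correct fix: line 31: replace `4` with `5`.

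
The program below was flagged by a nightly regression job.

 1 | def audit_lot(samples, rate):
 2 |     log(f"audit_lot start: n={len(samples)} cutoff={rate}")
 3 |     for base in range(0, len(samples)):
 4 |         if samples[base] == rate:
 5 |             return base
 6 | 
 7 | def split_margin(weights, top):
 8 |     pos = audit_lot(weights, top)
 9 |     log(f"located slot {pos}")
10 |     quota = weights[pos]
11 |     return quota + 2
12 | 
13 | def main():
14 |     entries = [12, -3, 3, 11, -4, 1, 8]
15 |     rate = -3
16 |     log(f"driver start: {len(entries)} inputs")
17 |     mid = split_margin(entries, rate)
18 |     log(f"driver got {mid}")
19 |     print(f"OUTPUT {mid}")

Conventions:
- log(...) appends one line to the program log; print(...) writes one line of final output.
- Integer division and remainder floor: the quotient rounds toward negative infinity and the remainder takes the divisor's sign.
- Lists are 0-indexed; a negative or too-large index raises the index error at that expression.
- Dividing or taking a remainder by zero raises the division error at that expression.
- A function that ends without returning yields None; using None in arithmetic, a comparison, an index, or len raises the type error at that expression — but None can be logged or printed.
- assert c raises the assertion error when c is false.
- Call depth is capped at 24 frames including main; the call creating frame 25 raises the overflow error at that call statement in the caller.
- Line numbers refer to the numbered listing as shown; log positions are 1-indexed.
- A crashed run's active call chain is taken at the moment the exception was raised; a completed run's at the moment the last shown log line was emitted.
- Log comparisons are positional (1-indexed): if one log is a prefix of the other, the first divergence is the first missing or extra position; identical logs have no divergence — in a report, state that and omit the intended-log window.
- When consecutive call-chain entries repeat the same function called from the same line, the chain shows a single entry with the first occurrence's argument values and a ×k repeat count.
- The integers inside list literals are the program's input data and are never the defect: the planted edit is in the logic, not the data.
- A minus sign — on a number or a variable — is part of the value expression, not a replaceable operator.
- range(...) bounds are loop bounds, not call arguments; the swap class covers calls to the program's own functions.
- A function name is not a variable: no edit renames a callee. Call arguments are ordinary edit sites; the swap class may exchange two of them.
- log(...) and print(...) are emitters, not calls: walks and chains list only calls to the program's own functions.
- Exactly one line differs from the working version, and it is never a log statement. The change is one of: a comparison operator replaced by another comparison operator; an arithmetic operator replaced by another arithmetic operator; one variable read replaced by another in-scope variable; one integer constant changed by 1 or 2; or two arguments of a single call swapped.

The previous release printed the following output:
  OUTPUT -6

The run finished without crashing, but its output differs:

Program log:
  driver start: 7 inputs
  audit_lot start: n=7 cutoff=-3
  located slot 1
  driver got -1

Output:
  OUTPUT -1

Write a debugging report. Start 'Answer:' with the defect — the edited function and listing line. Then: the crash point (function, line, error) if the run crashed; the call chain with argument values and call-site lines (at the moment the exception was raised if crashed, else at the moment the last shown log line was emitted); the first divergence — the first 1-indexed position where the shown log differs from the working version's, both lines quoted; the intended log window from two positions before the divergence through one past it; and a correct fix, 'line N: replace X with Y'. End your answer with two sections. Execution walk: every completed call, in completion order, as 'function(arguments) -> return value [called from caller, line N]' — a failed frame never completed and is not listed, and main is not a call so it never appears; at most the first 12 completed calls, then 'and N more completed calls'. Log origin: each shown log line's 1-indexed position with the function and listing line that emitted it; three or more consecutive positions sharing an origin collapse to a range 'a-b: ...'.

Answer: the defect is in split_margin at line 11.
The tell: Everything matches until log position 4, which reads 'driver got -1' in place of 'driver got -6'.
Call chain: main.
First divergence: position 4 — shown 'driver got -1', intended 'driver got -6'.
Intended log window:
  2: audit_lot start: n=7 cutoff=-3
  3: located slot 1
  4: driver got -6
Execution walk:
  audit_lot([12, -3, 3, 11, -4, 1, 8], -3) -> 1  [called from split_margin, line 8]
  split_margin([12, -3, 3, 11, -4, 1, 8], -3) -> -1  [called from main, line 17]
Log line origins:
  1: emitted by main (line 16)
  2: emitted by audit_lot (line 2)
  3: emitted by split_margin (line 9)
  4: emitted by main (line 18)
A correct fix: line 11: replace `+` with `*`.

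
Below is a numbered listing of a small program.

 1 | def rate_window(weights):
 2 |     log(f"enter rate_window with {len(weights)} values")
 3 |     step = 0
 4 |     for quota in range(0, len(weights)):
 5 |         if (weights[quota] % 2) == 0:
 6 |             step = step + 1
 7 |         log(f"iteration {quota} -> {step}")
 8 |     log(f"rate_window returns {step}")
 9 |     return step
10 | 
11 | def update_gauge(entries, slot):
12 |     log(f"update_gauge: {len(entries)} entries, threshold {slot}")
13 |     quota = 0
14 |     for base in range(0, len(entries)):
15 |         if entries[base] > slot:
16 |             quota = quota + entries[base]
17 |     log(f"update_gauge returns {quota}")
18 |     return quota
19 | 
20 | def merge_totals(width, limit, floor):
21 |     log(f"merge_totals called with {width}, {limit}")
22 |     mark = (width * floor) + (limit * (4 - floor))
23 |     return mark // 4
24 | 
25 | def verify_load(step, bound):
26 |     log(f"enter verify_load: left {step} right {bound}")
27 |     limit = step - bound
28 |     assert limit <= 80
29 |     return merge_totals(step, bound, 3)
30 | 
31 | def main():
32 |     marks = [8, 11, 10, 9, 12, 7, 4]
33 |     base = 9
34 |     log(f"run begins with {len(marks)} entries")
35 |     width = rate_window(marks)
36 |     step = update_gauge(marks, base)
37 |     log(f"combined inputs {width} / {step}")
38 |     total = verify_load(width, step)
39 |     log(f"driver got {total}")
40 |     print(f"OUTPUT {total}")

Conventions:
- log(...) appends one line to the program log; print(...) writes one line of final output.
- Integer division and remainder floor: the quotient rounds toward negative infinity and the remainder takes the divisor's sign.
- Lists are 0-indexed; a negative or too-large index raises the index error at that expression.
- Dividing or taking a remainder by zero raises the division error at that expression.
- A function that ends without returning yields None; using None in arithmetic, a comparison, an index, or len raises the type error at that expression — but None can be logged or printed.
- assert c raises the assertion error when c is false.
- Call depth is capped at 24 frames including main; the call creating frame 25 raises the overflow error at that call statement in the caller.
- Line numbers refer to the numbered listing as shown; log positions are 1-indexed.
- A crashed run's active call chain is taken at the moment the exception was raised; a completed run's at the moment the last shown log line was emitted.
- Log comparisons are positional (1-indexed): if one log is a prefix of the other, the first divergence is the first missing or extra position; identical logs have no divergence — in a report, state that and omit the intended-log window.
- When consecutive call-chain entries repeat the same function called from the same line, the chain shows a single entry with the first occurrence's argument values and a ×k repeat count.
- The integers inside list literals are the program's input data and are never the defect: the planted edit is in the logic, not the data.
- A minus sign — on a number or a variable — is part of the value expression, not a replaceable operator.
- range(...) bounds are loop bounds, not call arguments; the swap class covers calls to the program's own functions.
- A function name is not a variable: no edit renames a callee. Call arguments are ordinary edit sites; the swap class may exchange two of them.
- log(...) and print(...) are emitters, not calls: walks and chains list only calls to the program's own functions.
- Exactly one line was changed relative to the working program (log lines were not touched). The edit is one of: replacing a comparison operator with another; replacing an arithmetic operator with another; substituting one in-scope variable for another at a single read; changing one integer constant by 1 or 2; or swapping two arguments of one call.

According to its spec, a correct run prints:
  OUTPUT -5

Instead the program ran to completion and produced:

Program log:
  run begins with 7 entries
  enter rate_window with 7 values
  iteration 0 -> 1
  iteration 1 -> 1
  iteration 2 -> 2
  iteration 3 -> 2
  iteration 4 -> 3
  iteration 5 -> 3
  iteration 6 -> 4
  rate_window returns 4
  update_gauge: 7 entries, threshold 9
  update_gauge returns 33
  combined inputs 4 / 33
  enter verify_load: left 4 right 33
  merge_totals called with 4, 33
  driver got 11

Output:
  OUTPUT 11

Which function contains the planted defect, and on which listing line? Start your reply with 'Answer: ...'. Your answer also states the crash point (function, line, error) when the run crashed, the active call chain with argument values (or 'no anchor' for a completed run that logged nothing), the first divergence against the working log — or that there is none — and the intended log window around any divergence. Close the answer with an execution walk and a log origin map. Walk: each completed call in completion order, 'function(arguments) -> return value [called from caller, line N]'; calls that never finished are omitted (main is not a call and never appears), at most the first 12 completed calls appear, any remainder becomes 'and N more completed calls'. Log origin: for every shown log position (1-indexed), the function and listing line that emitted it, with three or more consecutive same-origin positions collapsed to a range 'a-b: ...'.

Answer: the defect is in verify_load at line 29.
Key fact: At log position 15 the runs split — shown 'merge_totals called with 4, 33', but the working version logs 'merge_totals called with 4, -29'.
Call chain: main.
First divergence: at position 15 the run shows 'merge_totals called with 4, 33' where the working version logs 'merge_totals called with 4, -29'.
Intended log window:
  13: combined inputs 4 / 33
  14: enter verify_load: left 4 right 33
  15: merge_totals called with 4, -29
  16: driver got -5
Execution walk:
  rate_window([8, 11, 10, 9, 12, 7, 4]) -> 4  [called from main, line 35]
  update_gauge([8, 11, 10, 9, 12, 7, 4], 9) -> 33  [called from main, line 36]
  merge_totals(4, 33, 3) -> 11  [called from verify_load, line 29]
  verify_load(4, 33) -> 11  [called from main, line 38]
Log line origins:
  1: logged in main at line 34
  2: logged in rate_window at line 2
  3-9: logged in rate_window at line 7
  10: logged in rate_window at line 8
  11: logged in update_gauge at line 12
  12: logged in update_gauge at line 17
  13: logged in main at line 37
  14: logged in verify_load at line 26
  15: logged in merge_totals at line 21
  16: logged in main at line 39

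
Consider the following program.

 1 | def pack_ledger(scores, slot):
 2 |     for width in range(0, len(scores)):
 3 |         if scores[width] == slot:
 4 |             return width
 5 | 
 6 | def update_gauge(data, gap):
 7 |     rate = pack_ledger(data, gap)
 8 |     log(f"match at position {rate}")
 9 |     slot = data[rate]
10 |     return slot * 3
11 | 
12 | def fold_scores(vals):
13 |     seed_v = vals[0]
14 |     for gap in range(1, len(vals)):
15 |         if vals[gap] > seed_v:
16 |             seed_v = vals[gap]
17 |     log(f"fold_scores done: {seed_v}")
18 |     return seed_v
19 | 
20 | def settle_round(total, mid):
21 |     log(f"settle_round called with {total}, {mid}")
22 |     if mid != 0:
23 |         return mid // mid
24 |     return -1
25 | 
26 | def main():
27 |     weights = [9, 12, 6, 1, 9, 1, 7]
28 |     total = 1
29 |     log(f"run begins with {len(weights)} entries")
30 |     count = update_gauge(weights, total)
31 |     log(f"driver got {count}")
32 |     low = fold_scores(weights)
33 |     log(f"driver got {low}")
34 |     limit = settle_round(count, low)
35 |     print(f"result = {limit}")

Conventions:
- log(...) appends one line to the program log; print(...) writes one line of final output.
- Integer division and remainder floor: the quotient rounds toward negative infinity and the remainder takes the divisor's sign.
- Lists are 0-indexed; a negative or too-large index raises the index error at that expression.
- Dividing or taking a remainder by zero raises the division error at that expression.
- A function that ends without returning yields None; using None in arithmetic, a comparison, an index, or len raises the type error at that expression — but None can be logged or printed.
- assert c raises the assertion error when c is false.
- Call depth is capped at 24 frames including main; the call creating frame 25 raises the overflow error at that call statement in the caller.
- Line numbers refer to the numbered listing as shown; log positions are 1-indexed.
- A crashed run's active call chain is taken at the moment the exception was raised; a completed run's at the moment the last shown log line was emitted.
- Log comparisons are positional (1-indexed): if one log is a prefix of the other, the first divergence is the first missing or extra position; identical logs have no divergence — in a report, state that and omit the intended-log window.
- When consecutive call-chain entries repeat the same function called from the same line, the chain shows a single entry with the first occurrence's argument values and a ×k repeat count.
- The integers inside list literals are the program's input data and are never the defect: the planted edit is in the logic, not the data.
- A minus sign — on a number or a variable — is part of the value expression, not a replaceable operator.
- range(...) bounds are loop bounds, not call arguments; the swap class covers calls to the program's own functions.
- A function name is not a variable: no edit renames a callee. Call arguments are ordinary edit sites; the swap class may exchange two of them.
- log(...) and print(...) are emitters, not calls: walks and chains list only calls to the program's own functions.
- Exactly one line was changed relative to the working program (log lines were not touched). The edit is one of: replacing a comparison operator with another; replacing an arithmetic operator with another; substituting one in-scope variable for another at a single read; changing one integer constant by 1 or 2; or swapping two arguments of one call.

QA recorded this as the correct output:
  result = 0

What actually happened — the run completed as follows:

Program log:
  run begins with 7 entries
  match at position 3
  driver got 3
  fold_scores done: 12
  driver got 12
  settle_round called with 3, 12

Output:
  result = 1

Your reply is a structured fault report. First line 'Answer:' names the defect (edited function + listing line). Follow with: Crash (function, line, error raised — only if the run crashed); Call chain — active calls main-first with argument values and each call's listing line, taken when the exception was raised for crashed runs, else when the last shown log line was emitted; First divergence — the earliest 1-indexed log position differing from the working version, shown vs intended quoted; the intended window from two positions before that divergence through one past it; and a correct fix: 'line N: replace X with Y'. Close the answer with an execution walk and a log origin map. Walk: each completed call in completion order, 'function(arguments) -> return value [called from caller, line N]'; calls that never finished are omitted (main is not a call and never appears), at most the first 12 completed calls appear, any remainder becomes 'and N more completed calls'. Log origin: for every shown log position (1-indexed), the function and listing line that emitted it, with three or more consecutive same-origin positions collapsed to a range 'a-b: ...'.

Answer: the defect is in settle_round at line 23.
Key observation: The two runs log identically and part ways only at the printed values.
Call chain: main -> settle_round(3, 12) (called at line 34).
First divergence: none — the logs agree in full.
Execution walk:
  pack_ledger([9, 12, 6, 1, 9, 1, 7], 1) -> 3  [called from update_gauge, line 7]
  update_gauge([9, 12, 6, 1, 9, 1, 7], 1) -> 3  [called from main, line 30]
  fold_scores([9, 12, 6, 1, 9, 1, 7]) -> 12  [called from main, line 32]
  settle_round(3, 12) -> 1  [called from main, line 34]
Log line origins:
  1: logged in main at line 29
  2: logged in update_gauge at line 8
  3: logged in main at line 31
  4: logged in fold_scores at line 17
  5: logged in main at line 33
  6: logged in settle_round at line 21
A correct fix: line 23: replace `mid // mid` with `total // mid`.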